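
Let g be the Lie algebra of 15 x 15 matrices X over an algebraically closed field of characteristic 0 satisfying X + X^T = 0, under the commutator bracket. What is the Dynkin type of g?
This is so(15) with 15 odd, which has dimension 15(15-1)/2 = 105 and rank (15-1)/2 = 7. In the classification of classical Lie algebras, the orthogonal algebra so(2n+1) in an odd number of variables has type B_n; here n = 7, so the Dynkin diagram is a chain of 7 nodes with a double edge at one end; the terminal node there is the unique short simple root (B_7). Hence the type is B_7.

B_7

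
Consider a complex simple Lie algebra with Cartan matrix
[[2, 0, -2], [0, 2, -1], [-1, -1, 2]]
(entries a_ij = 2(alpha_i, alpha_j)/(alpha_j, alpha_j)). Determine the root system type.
The matrix has rank 3 with 2's on the diagonal. Reading the off-diagonal entries as Dynkin edges (a single edge where a_ij = a_ji = -1; a double or triple edge where a_ij * a_ji = 2 or 3), the diagram is a chain of 3 nodes with a double edge at one end; the terminal node there is the unique long simple root (C_3). One simple-root ordering that puts it in standard form is (alpha_2, alpha_3, alpha_1). So the algebra is type C_3, i.e. sp(6).

C_3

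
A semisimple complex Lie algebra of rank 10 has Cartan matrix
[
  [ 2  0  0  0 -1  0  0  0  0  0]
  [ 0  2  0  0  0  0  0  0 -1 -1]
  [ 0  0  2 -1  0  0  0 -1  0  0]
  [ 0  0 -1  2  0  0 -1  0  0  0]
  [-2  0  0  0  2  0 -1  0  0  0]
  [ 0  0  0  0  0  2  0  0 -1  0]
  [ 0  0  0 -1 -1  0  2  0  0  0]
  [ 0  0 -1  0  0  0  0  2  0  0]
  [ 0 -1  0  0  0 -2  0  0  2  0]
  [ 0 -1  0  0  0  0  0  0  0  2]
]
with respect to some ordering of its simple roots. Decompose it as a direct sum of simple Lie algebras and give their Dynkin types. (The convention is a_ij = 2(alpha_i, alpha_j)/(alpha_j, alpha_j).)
B_4 (so(9)) ⊕ B_6 (so(13))

The diagram associated to this matrix has two connected components: the simple roots {alpha_2, alpha_6, alpha_9, alpha_10} form a chain of 4 nodes with a double edge at one end; the terminal node there is the unique short simple root (B_4), and {alpha_1, alpha_3, alpha_4, alpha_5, alpha_7, alpha_8} form a chain of 6 nodes with a double edge at one end; the terminal node there is the unique short simple root (B_6). A semisimple Lie algebra decomposes uniquely as the direct sum of simple ideals, one per connected component of its Dynkin diagram, so g ≅ B_4 ⊕ B_6 (dimension 36 + 78 = 114).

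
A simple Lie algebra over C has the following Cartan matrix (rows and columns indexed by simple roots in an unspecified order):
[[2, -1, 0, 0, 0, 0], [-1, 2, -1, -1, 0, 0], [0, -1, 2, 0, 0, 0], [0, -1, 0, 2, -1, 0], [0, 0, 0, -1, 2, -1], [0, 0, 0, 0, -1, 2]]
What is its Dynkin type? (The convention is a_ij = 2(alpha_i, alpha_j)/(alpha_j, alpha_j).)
type D_6

The matrix has rank 6 with 2's on the diagonal. Reading the off-diagonal entries as Dynkin edges (a single edge where a_ij = a_ji = -1; a double or triple edge where a_ij * a_ji = 2 or 3), the diagram is a chain of 4 nodes with a fork of two nodes at one end (D_6). One simple-root ordering that puts it in standard form is (alpha_6, alpha_5, alpha_4, alpha_2, alpha_1, alpha_3). So the algebra is type D_6, i.e. so(12).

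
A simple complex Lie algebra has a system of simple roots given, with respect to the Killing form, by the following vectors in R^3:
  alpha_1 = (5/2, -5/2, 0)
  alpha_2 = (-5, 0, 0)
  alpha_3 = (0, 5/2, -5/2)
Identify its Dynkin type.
Compute the Cartan integers a_ij = 2(alpha_i, alpha_j)/(alpha_j, alpha_j); the resulting 3x3 Cartan matrix is
[[2, -1, -1], [-2, 2, 0], [-1, 0, 2]].
The roots have two lengths (squared-length ratio 2:1); the short ones are alpha_{1,3}. The associated Dynkin diagram is a chain of 3 nodes with a double edge at one end; the terminal node there is the unique long simple root (C_3), so the type is C_3 (the algebra sp(6)).

C_3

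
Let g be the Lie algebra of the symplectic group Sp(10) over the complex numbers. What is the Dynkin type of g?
C_5

This is sp(10), which has dimension 10(10+1)/2 = 55 and rank 10/2 = 5. In the classification of classical Lie algebras, the symplectic algebra sp(2n) has type C_n; here n = 5, so the Dynkin diagram is a chain of 5 nodes with a double edge at one end; the terminal node there is the unique long simple root (C_5). Hence the type is C_5.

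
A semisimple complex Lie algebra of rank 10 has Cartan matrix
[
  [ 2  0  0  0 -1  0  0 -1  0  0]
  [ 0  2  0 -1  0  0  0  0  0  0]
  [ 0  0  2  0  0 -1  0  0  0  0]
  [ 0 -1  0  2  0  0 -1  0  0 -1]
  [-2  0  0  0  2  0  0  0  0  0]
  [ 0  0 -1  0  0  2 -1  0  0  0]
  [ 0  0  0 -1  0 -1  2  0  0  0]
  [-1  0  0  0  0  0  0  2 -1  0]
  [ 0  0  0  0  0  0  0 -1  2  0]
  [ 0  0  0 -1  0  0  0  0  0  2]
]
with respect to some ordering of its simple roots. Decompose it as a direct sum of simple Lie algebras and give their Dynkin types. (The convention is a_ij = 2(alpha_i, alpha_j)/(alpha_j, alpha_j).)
C_4 ⊕ D_6

The diagram associated to this matrix has two connected components: the simple roots {alpha_1, alpha_5, alpha_8, alpha_9} form a chain of 4 nodes with a double edge at one end; the terminal node there is the unique long simple root (C_4), and {alpha_2, alpha_3, alpha_4, alpha_6, alpha_7, alpha_10} form a chain of 4 nodes with a fork of two nodes at one end (D_6). A semisimple Lie algebra decomposes uniquely as the direct sum of simple ideals, one per connected component of its Dynkin diagram, so g ≅ C_4 ⊕ D_6 (dimension 36 + 66 = 102).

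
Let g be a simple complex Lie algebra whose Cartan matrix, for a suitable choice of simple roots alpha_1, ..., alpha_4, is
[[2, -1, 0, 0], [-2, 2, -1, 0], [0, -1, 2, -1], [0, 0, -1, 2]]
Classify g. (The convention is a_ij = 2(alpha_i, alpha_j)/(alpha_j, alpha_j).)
The matrix has rank 4 with 2's on the diagonal. Reading the off-diagonal entries as Dynkin edges (a single edge where a_ij = a_ji = -1; a double or triple edge where a_ij * a_ji = 2 or 3), the diagram is a chain of 4 nodes with a double edge at one end; the terminal node there is the unique short simple root (B_4). One simple-root ordering that puts it in standard form is (alpha_4, alpha_3, alpha_2, alpha_1). So the algebra is type B_4, i.e. so(9).

B_4 (so(9))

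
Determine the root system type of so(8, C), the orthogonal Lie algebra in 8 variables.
D_4 (so(8))

This is so(8) with 8 even, which has dimension 8(8-1)/2 = 28 and rank 8/2 = 4. In the classification of classical Lie algebras, the orthogonal algebra so(2n) in an even number of variables has type D_n; here n = 4, so the Dynkin diagram is a chain of 2 nodes with a fork of two nodes at one end (D_4). Hence the type is D_4.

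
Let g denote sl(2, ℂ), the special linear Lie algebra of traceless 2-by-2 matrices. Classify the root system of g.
A_1

This is sl(2), which has dimension 2^2 - 1 = 3 and rank 2 - 1 = 1 (a Cartan subalgebra is the diagonal traceless matrices). In the classification of classical Lie algebras, the special linear algebra sl(n+1) has type A_n; here n = 1, so the Dynkin diagram is a chain of 1 nodes with single edges (A_1). Hence the type is A_1.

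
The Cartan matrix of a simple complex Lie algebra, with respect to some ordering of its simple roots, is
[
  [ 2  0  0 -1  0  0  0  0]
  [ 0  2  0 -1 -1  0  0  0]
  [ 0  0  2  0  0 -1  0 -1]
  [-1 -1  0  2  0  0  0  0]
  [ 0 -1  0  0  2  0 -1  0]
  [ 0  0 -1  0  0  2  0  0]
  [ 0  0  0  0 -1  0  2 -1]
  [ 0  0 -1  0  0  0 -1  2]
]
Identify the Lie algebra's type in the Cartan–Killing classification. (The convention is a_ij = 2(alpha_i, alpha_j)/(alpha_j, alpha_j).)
A8

The matrix has rank 8 with 2's on the diagonal. Reading the off-diagonal entries as Dynkin edges (a single edge where a_ij = a_ji = -1; a double or triple edge where a_ij * a_ji = 2 or 3), the diagram is a chain of 8 nodes with single edges (A_8). One simple-root ordering that puts it in standard form is (alpha_6, alpha_3, alpha_8, alpha_7, alpha_5, alpha_2, alpha_4, alpha_1). So the algebra is type A_8, i.e. sl(9).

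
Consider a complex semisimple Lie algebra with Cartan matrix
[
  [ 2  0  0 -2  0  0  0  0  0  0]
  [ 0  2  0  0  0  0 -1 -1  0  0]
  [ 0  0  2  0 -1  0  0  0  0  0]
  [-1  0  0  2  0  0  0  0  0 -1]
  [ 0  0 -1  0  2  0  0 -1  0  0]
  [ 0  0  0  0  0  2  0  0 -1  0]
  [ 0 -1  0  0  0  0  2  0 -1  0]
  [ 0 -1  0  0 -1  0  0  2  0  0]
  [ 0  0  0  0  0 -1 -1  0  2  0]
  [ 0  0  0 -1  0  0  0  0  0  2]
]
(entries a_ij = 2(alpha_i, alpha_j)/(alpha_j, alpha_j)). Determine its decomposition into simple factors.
The diagram associated to this matrix has two connected components: the simple roots {alpha_2, alpha_3, alpha_5, alpha_6, alpha_7, alpha_8, alpha_9} form a chain of 7 nodes with single edges (A_7), and {alpha_1, alpha_4, alpha_10} form a chain of 3 nodes with a double edge at one end; the terminal node there is the unique long simple root (C_3). A semisimple Lie algebra decomposes uniquely as the direct sum of simple ideals, one per connected component of its Dynkin diagram, so g ≅ A_7 ⊕ C_3 (dimension 63 + 21 = 84).

A_7 (sl(8)) ⊕ C_3 (sp(6))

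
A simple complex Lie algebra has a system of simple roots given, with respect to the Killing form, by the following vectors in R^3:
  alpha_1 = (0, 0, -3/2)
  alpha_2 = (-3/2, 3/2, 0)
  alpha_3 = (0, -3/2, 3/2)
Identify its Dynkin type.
Compute the Cartan integers a_ij = 2(alpha_i, alpha_j)/(alpha_j, alpha_j); the resulting 3x3 Cartan matrix is
[[2, 0, -1], [0, 2, -1], [-2, -1, 2]].
The roots have two lengths (squared-length ratio 2:1); the short ones are alpha_{1}. The associated Dynkin diagram is a chain of 3 nodes with a double edge at one end; the terminal node there is the unique short simple root (B_3), so the type is B_3 (the algebra so(7)).

B3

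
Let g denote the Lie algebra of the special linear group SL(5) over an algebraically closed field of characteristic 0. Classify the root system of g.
This is sl(5), which has dimension 5^2 - 1 = 24 and rank 5 - 1 = 4 (a Cartan subalgebra is the diagonal traceless matrices). In the classification of classical Lie algebras, the special linear algebra sl(n+1) has type A_n; here n = 4, so the Dynkin diagram is a chain of 4 nodes with single edges (A_4). Hence the type is A_4.

A_4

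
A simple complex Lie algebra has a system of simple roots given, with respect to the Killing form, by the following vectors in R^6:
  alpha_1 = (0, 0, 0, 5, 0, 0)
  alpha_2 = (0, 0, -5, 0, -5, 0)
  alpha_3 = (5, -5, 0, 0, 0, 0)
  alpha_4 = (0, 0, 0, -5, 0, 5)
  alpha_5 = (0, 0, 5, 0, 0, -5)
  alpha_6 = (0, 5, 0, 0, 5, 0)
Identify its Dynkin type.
Compute the Cartan integers a_ij = 2(alpha_i, alpha_j)/(alpha_j, alpha_j); the resulting 6x6 Cartan matrix is
[[2, 0, 0, -1, 0, 0], [0, 2, 0, 0, -1, -1], [0, 0, 2, 0, 0, -1], [-2, 0, 0, 2, -1, 0], [0, -1, 0, -1, 2, 0], [0, -1, -1, 0, 0, 2]].
The roots have two lengths (squared-length ratio 2:1); the short ones are alpha_{1}. The associated Dynkin diagram is a chain of 6 nodes with a double edge at one end; the terminal node there is the unique short simple root (B_6), so the type is B_6 (the algebra so(13)).

B_6 (so(13))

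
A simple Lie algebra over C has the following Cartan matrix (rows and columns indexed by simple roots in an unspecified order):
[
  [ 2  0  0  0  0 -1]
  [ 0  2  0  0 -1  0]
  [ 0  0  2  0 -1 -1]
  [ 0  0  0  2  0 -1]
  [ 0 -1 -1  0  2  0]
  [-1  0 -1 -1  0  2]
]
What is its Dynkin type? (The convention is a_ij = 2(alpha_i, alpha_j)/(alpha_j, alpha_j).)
The matrix has rank 6 with 2's on the diagonal. Reading the off-diagonal entries as Dynkin edges (a single edge where a_ij = a_ji = -1; a double or triple edge where a_ij * a_ji = 2 or 3), the diagram is a chain of 4 nodes with a fork of two nodes at one end (D_6). One simple-root ordering that puts it in standard form is (alpha_2, alpha_5, alpha_3, alpha_6, alpha_1, alpha_4). So the algebra is type D_6, i.e. so(12).

D_6 (so(12))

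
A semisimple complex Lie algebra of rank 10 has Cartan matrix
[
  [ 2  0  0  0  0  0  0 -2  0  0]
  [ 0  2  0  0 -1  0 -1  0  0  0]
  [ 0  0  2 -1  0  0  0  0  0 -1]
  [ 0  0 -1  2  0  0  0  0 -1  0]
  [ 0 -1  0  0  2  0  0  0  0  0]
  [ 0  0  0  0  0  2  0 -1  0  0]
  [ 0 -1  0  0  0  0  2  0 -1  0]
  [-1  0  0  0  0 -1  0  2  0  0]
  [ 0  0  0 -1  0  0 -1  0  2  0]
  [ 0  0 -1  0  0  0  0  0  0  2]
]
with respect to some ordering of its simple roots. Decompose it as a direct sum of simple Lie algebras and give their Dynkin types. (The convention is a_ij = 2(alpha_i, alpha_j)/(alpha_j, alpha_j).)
The diagram associated to this matrix has two connected components: the simple roots {alpha_2, alpha_3, alpha_4, alpha_5, alpha_7, alpha_9, alpha_10} form a chain of 7 nodes with single edges (A_7), and {alpha_1, alpha_6, alpha_8} form a chain of 3 nodes with a double edge at one end; the terminal node there is the unique long simple root (C_3). A semisimple Lie algebra decomposes uniquely as the direct sum of simple ideals, one per connected component of its Dynkin diagram, so g ≅ A_7 ⊕ C_3 (dimension 63 + 21 = 84).

type A_7 + type C_3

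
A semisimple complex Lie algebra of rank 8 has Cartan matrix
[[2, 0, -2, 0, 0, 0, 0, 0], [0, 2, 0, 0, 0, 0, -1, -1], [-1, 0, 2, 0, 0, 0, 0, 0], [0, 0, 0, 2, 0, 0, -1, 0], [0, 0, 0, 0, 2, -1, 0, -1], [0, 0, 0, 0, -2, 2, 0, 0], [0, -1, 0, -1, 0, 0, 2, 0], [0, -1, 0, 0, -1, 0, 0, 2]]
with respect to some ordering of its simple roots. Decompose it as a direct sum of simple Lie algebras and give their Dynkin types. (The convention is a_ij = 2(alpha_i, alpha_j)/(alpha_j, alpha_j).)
B_2 (so(5)) ⊕ C_6 (sp(12))

The diagram associated to this matrix has two connected components: the simple roots {alpha_1, alpha_3} form a chain of 2 nodes with a double edge at one end; the terminal node there is the unique short simple root (B_2), and {alpha_2, alpha_4, alpha_5, alpha_6, alpha_7, alpha_8} form a chain of 6 nodes with a double edge at one end; the terminal node there is the unique long simple root (C_6). A semisimple Lie algebra decomposes uniquely as the direct sum of simple ideals, one per connected component of its Dynkin diagram, so g ≅ B_2 ⊕ C_6 (dimension 10 + 78 = 88).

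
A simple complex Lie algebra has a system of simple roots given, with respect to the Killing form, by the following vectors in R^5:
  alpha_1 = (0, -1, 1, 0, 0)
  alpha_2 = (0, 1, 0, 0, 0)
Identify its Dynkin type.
Compute the Cartan integers a_ij = 2(alpha_i, alpha_j)/(alpha_j, alpha_j); the resulting 2x2 Cartan matrix is
[[2, -2], [-1, 2]].
The roots have two lengths (squared-length ratio 2:1); the short ones are alpha_{2}. The associated Dynkin diagram is a chain of 2 nodes with a double edge at one end; the terminal node there is the unique short simple root (B_2), so the type is B_2 (the algebra so(5)).

type B_2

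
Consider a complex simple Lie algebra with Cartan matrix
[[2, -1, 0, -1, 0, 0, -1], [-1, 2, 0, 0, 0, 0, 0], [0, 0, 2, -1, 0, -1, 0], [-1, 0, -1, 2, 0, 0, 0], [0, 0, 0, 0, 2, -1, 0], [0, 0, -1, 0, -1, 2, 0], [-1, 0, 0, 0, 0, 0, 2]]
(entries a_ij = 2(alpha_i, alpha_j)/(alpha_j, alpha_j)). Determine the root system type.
The matrix has rank 7 with 2's on the diagonal. Reading the off-diagonal entries as Dynkin edges (a single edge where a_ij = a_ji = -1; a double or triple edge where a_ij * a_ji = 2 or 3), the diagram is a chain of 5 nodes with a fork of two nodes at one end (D_7). One simple-root ordering that puts it in standard form is (alpha_5, alpha_6, alpha_3, alpha_4, alpha_1, alpha_7, alpha_2). So the algebra is type D_7, i.e. so(14).

D_7 (so(14))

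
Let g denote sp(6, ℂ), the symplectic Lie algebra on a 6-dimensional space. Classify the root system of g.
C_3

This is sp(6), which has dimension 6(6+1)/2 = 21 and rank 6/2 = 3. In the classification of classical Lie algebras, the symplectic algebra sp(2n) has type C_n; here n = 3, so the Dynkin diagram is a chain of 3 nodes with a double edge at one end; the terminal node there is the unique long simple root (C_3). Hence the type is C_3.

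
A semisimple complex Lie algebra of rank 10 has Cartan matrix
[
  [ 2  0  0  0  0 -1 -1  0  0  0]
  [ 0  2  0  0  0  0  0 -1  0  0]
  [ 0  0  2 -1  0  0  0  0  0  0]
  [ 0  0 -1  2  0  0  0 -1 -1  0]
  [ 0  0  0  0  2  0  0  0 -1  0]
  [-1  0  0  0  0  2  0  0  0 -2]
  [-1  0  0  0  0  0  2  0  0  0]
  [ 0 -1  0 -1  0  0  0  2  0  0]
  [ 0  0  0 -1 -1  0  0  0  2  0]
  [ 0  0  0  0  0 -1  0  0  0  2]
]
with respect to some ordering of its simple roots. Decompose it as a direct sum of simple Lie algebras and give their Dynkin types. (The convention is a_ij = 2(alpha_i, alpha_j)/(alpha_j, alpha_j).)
The diagram associated to this matrix has two connected components: the simple roots {alpha_1, alpha_6, alpha_7, alpha_10} form a chain of 4 nodes with a double edge at one end; the terminal node there is the unique short simple root (B_4), and {alpha_2, alpha_3, alpha_4, alpha_5, alpha_8, alpha_9} form a chain of 5 nodes with one extra node attached to the third node from one end (E_6). A semisimple Lie algebra decomposes uniquely as the direct sum of simple ideals, one per connected component of its Dynkin diagram, so g ≅ B_4 ⊕ E_6 (dimension 36 + 78 = 114).

B_4 (so(9)) + E_6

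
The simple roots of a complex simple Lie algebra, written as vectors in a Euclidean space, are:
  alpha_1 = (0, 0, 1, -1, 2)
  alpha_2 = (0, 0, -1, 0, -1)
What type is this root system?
G_2

Compute the Cartan integers a_ij = 2(alpha_i, alpha_j)/(alpha_j, alpha_j); the resulting 2x2 Cartan matrix is
[[2, -3], [-1, 2]].
The roots have two lengths (squared-length ratio 3:1); the short ones are alpha_{2}. The associated Dynkin diagram is two nodes joined by a triple edge (G_2), so the type is G_2.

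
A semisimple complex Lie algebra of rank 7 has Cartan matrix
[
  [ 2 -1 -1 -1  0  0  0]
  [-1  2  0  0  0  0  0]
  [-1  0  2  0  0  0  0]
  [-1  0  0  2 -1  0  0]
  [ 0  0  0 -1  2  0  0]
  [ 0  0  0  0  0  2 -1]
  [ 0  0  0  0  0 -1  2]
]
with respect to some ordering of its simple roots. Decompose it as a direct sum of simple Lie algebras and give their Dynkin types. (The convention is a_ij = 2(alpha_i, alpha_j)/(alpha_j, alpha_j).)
The diagram associated to this matrix has two connected components: the simple roots {alpha_6, alpha_7} form a chain of 2 nodes with single edges (A_2), and {alpha_1, alpha_2, alpha_3, alpha_4, alpha_5} form a chain of 3 nodes with a fork of two nodes at one end (D_5). A semisimple Lie algebra decomposes uniquely as the direct sum of simple ideals, one per connected component of its Dynkin diagram, so g ≅ A_2 ⊕ D_5 (dimension 8 + 45 = 53).

type A_2 ⊕ type D_5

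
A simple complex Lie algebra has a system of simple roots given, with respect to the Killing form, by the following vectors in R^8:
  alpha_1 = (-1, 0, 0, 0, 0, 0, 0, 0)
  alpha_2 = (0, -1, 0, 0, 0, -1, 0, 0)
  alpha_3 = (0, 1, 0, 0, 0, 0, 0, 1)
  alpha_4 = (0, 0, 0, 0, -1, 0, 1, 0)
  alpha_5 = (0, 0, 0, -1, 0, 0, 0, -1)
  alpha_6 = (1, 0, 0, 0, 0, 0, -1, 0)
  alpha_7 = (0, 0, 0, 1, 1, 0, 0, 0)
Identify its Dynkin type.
B7

Compute the Cartan integers a_ij = 2(alpha_i, alpha_j)/(alpha_j, alpha_j); the resulting 7x7 Cartan matrix is
[[2, 0, 0, 0, 0, -1, 0], [0, 2, -1, 0, 0, 0, 0], [0, -1, 2, 0, -1, 0, 0], [0, 0, 0, 2, 0, -1, -1], [0, 0, -1, 0, 2, 0, -1], [-2, 0, 0, -1, 0, 2, 0], [0, 0, 0, -1, -1, 0, 2]].
The roots have two lengths (squared-length ratio 2:1); the short ones are alpha_{1}. The associated Dynkin diagram is a chain of 7 nodes with a double edge at one end; the terminal node there is the unique short simple root (B_7), so the type is B_7 (the algebra so(15)).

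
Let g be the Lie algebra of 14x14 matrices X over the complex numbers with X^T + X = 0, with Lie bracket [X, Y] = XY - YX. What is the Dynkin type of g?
This is so(14) with 14 even, which has dimension 14(14-1)/2 = 91 and rank 14/2 = 7. In the classification of classical Lie algebras, the orthogonal algebra so(2n) in an even number of variables has type D_n; here n = 7, so the Dynkin diagram is a chain of 5 nodes with a fork of two nodes at one end (D_7). Hence the type is D_7.

D7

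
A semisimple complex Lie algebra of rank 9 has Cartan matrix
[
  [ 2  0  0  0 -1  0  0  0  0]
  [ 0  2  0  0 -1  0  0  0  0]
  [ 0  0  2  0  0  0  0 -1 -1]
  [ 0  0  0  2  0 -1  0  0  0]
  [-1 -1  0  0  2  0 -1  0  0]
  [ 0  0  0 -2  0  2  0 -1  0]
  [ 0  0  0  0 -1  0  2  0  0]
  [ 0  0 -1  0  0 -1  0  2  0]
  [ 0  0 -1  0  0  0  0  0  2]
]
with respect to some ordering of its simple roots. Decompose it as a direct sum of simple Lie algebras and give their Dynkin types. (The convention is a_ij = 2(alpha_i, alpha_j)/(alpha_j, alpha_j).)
The diagram associated to this matrix has two connected components: the simple roots {alpha_3, alpha_4, alpha_6, alpha_8, alpha_9} form a chain of 5 nodes with a double edge at one end; the terminal node there is the unique short simple root (B_5), and {alpha_1, alpha_2, alpha_5, alpha_7} form a chain of 2 nodes with a fork of two nodes at one end (D_4). A semisimple Lie algebra decomposes uniquely as the direct sum of simple ideals, one per connected component of its Dynkin diagram, so g ≅ B_5 ⊕ D_4 (dimension 55 + 28 = 83).

B_5 (so(11)) ⊕ D_4 (so(8))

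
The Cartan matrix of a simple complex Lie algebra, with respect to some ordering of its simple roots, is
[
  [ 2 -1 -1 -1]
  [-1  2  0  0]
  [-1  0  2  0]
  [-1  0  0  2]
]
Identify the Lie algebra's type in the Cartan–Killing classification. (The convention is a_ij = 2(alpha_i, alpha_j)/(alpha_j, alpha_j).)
The matrix has rank 4 with 2's on the diagonal. Reading the off-diagonal entries as Dynkin edges (a single edge where a_ij = a_ji = -1; a double or triple edge where a_ij * a_ji = 2 or 3), the diagram is a chain of 2 nodes with a fork of two nodes at one end (D_4). One simple-root ordering that puts it in standard form is (alpha_3, alpha_1, alpha_2, alpha_4). So the algebra is type D_4, i.e. so(8).

D_4 (so(8))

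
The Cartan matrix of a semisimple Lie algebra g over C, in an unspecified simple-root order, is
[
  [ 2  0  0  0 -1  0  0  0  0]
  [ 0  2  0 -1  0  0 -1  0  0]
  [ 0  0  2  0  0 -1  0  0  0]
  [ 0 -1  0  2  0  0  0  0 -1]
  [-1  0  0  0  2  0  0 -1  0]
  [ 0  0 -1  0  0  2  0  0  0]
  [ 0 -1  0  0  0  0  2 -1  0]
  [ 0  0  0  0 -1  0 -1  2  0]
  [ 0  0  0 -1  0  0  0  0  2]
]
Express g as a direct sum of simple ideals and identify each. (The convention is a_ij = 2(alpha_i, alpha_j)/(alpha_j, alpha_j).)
The diagram associated to this matrix has two connected components: the simple roots {alpha_3, alpha_6} form a chain of 2 nodes with single edges (A_2), and {alpha_1, alpha_2, alpha_4, alpha_5, alpha_7, alpha_8, alpha_9} form a chain of 7 nodes with single edges (A_7). A semisimple Lie algebra decomposes uniquely as the direct sum of simple ideals, one per connected component of its Dynkin diagram, so g ≅ A_2 ⊕ A_7 (dimension 8 + 63 = 71).

A2 ⊕ A7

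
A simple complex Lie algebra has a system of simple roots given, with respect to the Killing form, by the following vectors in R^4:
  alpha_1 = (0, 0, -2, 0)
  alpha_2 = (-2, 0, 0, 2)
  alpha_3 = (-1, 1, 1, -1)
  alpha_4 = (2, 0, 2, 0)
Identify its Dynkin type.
Compute the Cartan integers a_ij = 2(alpha_i, alpha_j)/(alpha_j, alpha_j); the resulting 4x4 Cartan matrix is
[[2, 0, -1, -1], [0, 2, 0, -1], [-1, 0, 2, 0], [-2, -1, 0, 2]].
The roots have two lengths (squared-length ratio 2:1); the short ones are alpha_{1,3}. The associated Dynkin diagram is a chain of 4 nodes with a double edge between the middle two (F_4), so the type is F_4.

F_4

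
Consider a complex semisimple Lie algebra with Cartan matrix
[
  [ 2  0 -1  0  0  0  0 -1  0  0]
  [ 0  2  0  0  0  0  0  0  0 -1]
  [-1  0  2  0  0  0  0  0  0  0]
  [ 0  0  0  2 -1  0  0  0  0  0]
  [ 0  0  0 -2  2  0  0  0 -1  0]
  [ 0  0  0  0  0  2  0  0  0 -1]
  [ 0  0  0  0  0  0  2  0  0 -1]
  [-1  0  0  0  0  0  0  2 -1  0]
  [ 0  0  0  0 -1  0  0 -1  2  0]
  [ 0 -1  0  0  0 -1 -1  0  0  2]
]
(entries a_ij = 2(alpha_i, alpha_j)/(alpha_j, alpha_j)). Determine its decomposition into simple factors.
The diagram associated to this matrix has two connected components: the simple roots {alpha_1, alpha_3, alpha_4, alpha_5, alpha_8, alpha_9} form a chain of 6 nodes with a double edge at one end; the terminal node there is the unique short simple root (B_6), and {alpha_2, alpha_6, alpha_7, alpha_10} form a chain of 2 nodes with a fork of two nodes at one end (D_4). A semisimple Lie algebra decomposes uniquely as the direct sum of simple ideals, one per connected component of its Dynkin diagram, so g ≅ B_6 ⊕ D_4 (dimension 78 + 28 = 106).

type B_6 ⊕ type D_4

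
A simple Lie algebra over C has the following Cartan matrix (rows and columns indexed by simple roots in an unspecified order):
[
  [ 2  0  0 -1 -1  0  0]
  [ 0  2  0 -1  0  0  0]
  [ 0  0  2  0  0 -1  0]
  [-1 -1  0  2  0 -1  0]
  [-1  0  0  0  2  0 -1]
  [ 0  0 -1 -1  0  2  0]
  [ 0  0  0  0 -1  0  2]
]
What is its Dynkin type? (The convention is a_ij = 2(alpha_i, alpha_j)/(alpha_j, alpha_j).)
type E_7

The matrix has rank 7 with 2's on the diagonal. Reading the off-diagonal entries as Dynkin edges (a single edge where a_ij = a_ji = -1; a double or triple edge where a_ij * a_ji = 2 or 3), the diagram is a chain of 6 nodes with one extra node attached to the third node from one end (E_7). One simple-root ordering that puts it in standard form is (alpha_3, alpha_2, alpha_6, alpha_4, alpha_1, alpha_5, alpha_7). So the algebra is type E_7.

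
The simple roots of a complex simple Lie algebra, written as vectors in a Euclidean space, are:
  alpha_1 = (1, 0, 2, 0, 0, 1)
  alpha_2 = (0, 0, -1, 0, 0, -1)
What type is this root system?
G_2

Compute the Cartan integers a_ij = 2(alpha_i, alpha_j)/(alpha_j, alpha_j); the resulting 2x2 Cartan matrix is
[[2, -3], [-1, 2]].
The roots have two lengths (squared-length ratio 3:1); the short ones are alpha_{2}. The associated Dynkin diagram is two nodes joined by a triple edge (G_2), so the type is G_2.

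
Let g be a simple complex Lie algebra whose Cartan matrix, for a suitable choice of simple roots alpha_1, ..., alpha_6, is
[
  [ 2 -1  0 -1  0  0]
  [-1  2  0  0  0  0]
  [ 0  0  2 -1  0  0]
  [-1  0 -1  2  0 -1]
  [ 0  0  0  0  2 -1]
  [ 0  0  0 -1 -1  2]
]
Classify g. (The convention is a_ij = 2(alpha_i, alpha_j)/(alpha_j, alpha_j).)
The matrix has rank 6 with 2's on the diagonal. Reading the off-diagonal entries as Dynkin edges (a single edge where a_ij = a_ji = -1; a double or triple edge where a_ij * a_ji = 2 or 3), the diagram is a chain of 5 nodes with one extra node attached to the third node from one end (E_6). One simple-root ordering that puts it in standard form is (alpha_5, alpha_3, alpha_6, alpha_4, alpha_1, alpha_2). So the algebra is type E_6.

type E_6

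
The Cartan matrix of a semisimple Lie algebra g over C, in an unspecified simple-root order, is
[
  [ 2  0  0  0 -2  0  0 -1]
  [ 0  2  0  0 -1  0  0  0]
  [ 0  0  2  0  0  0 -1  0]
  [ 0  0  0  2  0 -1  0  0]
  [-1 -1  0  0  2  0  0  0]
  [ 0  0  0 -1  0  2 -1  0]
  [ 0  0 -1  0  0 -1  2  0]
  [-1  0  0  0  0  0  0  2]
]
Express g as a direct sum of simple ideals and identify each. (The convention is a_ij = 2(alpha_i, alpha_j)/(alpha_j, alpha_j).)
The diagram associated to this matrix has two connected components: the simple roots {alpha_3, alpha_4, alpha_6, alpha_7} form a chain of 4 nodes with single edges (A_4), and {alpha_1, alpha_2, alpha_5, alpha_8} form a chain of 4 nodes with a double edge between the middle two (F_4). A semisimple Lie algebra decomposes uniquely as the direct sum of simple ideals, one per connected component of its Dynkin diagram, so g ≅ A_4 ⊕ F_4 (dimension 24 + 52 = 76).

A4 + F4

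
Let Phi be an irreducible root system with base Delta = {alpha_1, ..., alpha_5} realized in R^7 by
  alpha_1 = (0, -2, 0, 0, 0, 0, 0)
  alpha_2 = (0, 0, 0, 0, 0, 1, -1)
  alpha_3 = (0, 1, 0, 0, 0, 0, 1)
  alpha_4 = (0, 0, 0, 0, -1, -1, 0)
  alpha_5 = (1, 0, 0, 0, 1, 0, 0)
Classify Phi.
Compute the Cartan integers a_ij = 2(alpha_i, alpha_j)/(alpha_j, alpha_j); the resulting 5x5 Cartan matrix is
[[2, 0, -2, 0, 0], [0, 2, -1, -1, 0], [-1, -1, 2, 0, 0], [0, -1, 0, 2, -1], [0, 0, 0, -1, 2]].
The roots have two lengths (squared-length ratio 2:1); the short ones are alpha_{2,3,4,5}. The associated Dynkin diagram is a chain of 5 nodes with a double edge at one end; the terminal node there is the unique long simple root (C_5), so the type is C_5 (the algebra sp(10)).

C_5 (sp(10))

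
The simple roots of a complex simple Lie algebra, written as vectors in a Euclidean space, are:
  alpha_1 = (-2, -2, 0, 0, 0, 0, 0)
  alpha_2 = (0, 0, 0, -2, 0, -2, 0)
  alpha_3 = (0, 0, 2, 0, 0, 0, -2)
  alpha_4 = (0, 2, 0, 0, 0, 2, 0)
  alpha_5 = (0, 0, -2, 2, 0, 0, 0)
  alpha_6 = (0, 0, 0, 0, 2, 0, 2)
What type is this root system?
Compute the Cartan integers a_ij = 2(alpha_i, alpha_j)/(alpha_j, alpha_j); the resulting 6x6 Cartan matrix is
[[2, 0, 0, -1, 0, 0], [0, 2, 0, -1, -1, 0], [0, 0, 2, 0, -1, -1], [-1, -1, 0, 2, 0, 0], [0, -1, -1, 0, 2, 0], [0, 0, -1, 0, 0, 2]].
All simple roots have the same length, so the diagram is simply laced. The associated Dynkin diagram is a chain of 6 nodes with single edges (A_6), so the type is A_6 (the algebra sl(7)).

type A_6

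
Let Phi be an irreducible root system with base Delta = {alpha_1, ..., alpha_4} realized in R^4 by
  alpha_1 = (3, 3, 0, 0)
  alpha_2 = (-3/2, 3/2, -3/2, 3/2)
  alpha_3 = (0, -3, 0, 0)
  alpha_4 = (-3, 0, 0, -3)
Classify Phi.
F_4

Compute the Cartan integers a_ij = 2(alpha_i, alpha_j)/(alpha_j, alpha_j); the resulting 4x4 Cartan matrix is
[[2, 0, -2, -1], [0, 2, -1, 0], [-1, -1, 2, 0], [-1, 0, 0, 2]].
The roots have two lengths (squared-length ratio 2:1); the short ones are alpha_{2,3}. The associated Dynkin diagram is a chain of 4 nodes with a double edge between the middle two (F_4), so the type is F_4.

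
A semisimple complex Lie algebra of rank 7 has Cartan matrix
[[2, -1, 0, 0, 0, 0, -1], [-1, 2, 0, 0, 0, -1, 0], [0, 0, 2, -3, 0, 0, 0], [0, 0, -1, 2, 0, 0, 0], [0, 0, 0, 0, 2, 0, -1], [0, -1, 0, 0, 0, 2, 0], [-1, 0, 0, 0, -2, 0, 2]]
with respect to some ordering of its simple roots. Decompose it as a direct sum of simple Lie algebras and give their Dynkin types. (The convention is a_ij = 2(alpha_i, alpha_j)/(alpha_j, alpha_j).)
B_5 ⊕ G_2

The diagram associated to this matrix has two connected components: the simple roots {alpha_1, alpha_2, alpha_5, alpha_6, alpha_7} form a chain of 5 nodes with a double edge at one end; the terminal node there is the unique short simple root (B_5), and {alpha_3, alpha_4} form two nodes joined by a triple edge (G_2). A semisimple Lie algebra decomposes uniquely as the direct sum of simple ideals, one per connected component of its Dynkin diagram, so g ≅ B_5 ⊕ G_2 (dimension 55 + 14 = 69).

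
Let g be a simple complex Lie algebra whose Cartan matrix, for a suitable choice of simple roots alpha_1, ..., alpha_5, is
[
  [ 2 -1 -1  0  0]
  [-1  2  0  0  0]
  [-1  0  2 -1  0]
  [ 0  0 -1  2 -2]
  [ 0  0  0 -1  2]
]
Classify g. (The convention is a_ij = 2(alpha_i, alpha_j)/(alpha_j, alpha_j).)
type B_5

The matrix has rank 5 with 2's on the diagonal. Reading the off-diagonal entries as Dynkin edges (a single edge where a_ij = a_ji = -1; a double or triple edge where a_ij * a_ji = 2 or 3), the diagram is a chain of 5 nodes with a double edge at one end; the terminal node there is the unique short simple root (B_5). One simple-root ordering that puts it in standard form is (alpha_2, alpha_1, alpha_3, alpha_4, alpha_5). So the algebra is type B_5, i.e. so(11).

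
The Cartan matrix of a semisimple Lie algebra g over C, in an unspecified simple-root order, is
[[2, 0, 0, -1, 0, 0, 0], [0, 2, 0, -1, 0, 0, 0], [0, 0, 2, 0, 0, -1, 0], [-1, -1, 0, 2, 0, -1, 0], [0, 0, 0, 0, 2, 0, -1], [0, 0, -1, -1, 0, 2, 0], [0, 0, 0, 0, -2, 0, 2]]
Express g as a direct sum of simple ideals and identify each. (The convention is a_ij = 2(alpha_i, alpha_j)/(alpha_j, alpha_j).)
B_2 (so(5)) + D_5 (so(10))

The diagram associated to this matrix has two connected components: the simple roots {alpha_5, alpha_7} form a chain of 2 nodes with a double edge at one end; the terminal node there is the unique short simple root (B_2), and {alpha_1, alpha_2, alpha_3, alpha_4, alpha_6} form a chain of 3 nodes with a fork of two nodes at one end (D_5). A semisimple Lie algebra decomposes uniquely as the direct sum of simple ideals, one per connected component of its Dynkin diagram, so g ≅ B_2 ⊕ D_5 (dimension 10 + 45 = 55).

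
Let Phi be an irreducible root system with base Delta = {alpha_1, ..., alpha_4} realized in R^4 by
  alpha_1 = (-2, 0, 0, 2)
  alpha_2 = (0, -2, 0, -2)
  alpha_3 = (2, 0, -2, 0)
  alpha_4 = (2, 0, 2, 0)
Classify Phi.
Compute the Cartan integers a_ij = 2(alpha_i, alpha_j)/(alpha_j, alpha_j); the resulting 4x4 Cartan matrix is
[[2, -1, -1, -1], [-1, 2, 0, 0], [-1, 0, 2, 0], [-1, 0, 0, 2]].
All simple roots have the same length, so the diagram is simply laced. The associated Dynkin diagram is a chain of 2 nodes with a fork of two nodes at one end (D_4), so the type is D_4 (the algebra so(8)).

D4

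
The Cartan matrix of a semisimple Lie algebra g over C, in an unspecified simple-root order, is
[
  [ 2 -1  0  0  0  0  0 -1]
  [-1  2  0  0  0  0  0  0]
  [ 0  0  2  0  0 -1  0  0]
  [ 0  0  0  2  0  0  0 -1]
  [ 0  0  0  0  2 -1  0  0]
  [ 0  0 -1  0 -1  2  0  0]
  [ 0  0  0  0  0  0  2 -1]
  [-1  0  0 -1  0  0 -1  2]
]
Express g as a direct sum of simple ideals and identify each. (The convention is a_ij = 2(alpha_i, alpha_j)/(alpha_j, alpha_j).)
A_3 (sl(4)) ⊕ D_5 (so(10))

The diagram associated to this matrix has two connected components: the simple roots {alpha_3, alpha_5, alpha_6} form a chain of 3 nodes with single edges (A_3), and {alpha_1, alpha_2, alpha_4, alpha_7, alpha_8} form a chain of 3 nodes with a fork of two nodes at one end (D_5). A semisimple Lie algebra decomposes uniquely as the direct sum of simple ideals, one per connected component of its Dynkin diagram, so g ≅ A_3 ⊕ D_5 (dimension 15 + 45 = 60).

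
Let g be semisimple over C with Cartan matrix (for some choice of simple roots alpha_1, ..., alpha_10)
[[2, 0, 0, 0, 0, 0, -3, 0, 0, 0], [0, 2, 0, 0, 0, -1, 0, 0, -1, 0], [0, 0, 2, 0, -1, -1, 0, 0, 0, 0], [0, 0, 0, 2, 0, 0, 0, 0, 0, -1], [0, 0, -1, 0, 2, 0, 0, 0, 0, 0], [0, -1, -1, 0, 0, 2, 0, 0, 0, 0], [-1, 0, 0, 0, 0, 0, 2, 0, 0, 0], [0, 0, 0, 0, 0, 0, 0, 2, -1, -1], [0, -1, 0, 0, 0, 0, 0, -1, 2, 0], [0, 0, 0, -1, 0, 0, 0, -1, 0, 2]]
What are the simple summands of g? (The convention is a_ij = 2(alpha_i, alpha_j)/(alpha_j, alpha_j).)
A_8 ⊕ G_2

The diagram associated to this matrix has two connected components: the simple roots {alpha_2, alpha_3, alpha_4, alpha_5, alpha_6, alpha_8, alpha_9, alpha_10} form a chain of 8 nodes with single edges (A_8), and {alpha_1, alpha_7} form two nodes joined by a triple edge (G_2). A semisimple Lie algebra decomposes uniquely as the direct sum of simple ideals, one per connected component of its Dynkin diagram, so g ≅ A_8 ⊕ G_2 (dimension 80 + 14 = 94).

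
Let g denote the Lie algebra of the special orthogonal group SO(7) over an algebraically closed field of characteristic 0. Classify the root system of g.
B_3 (so(7))

This is so(7) with 7 odd, which has dimension 7(7-1)/2 = 21 and rank (7-1)/2 = 3. In the classification of classical Lie algebras, the orthogonal algebra so(2n+1) in an odd number of variables has type B_n; here n = 3, so the Dynkin diagram is a chain of 3 nodes with a double edge at one end; the terminal node there is the unique short simple root (B_3). Hence the type is B_3.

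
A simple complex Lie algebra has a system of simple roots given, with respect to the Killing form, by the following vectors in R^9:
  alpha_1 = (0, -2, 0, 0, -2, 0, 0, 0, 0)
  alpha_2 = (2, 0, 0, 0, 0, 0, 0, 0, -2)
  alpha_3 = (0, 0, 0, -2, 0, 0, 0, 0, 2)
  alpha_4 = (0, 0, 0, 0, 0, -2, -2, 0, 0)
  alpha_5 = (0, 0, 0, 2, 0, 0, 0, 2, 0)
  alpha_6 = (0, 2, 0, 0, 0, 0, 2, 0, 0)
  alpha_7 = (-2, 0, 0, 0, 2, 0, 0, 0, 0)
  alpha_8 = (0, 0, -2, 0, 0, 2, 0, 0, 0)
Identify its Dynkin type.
Compute the Cartan integers a_ij = 2(alpha_i, alpha_j)/(alpha_j, alpha_j); the resulting 8x8 Cartan matrix is
[[2, 0, 0, 0, 0, -1, -1, 0], [0, 2, -1, 0, 0, 0, -1, 0], [0, -1, 2, 0, -1, 0, 0, 0], [0, 0, 0, 2, 0, -1, 0, -1], [0, 0, -1, 0, 2, 0, 0, 0], [-1, 0, 0, -1, 0, 2, 0, 0], [-1, -1, 0, 0, 0, 0, 2, 0], [0, 0, 0, -1, 0, 0, 0, 2]].
All simple roots have the same length, so the diagram is simply laced. The associated Dynkin diagram is a chain of 8 nodes with single edges (A_8), so the type is A_8 (the algebra sl(9)).

A_8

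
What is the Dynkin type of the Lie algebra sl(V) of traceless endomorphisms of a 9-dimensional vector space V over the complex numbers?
This is sl(9), which has dimension 9^2 - 1 = 80 and rank 9 - 1 = 8 (a Cartan subalgebra is the diagonal traceless matrices). In the classification of classical Lie algebras, the special linear algebra sl(n+1) has type A_n; here n = 8, so the Dynkin diagram is a chain of 8 nodes with single edges (A_8). Hence the type is A_8.

A_8 (sl(9))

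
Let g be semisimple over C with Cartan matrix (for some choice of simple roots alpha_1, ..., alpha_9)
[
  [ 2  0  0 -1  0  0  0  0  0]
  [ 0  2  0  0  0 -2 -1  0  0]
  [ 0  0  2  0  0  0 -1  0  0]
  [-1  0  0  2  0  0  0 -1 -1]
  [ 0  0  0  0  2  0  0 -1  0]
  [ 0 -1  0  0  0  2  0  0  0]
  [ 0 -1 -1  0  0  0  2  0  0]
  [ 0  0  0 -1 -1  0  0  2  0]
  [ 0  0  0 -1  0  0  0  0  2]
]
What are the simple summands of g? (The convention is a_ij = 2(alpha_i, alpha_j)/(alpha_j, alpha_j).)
B4 + D5

The diagram associated to this matrix has two connected components: the simple roots {alpha_2, alpha_3, alpha_6, alpha_7} form a chain of 4 nodes with a double edge at one end; the terminal node there is the unique short simple root (B_4), and {alpha_1, alpha_4, alpha_5, alpha_8, alpha_9} form a chain of 3 nodes with a fork of two nodes at one end (D_5). A semisimple Lie algebra decomposes uniquely as the direct sum of simple ideals, one per connected component of its Dynkin diagram, so g ≅ B_4 ⊕ D_5 (dimension 36 + 45 = 81).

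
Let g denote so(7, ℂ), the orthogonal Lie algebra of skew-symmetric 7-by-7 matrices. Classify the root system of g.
This is so(7) with 7 odd, which has dimension 7(7-1)/2 = 21 and rank (7-1)/2 = 3. In the classification of classical Lie algebras, the orthogonal algebra so(2n+1) in an odd number of variables has type B_n; here n = 3, so the Dynkin diagram is a chain of 3 nodes with a double edge at one end; the terminal node there is the unique short simple root (B_3). Hence the type is B_3.

type B_3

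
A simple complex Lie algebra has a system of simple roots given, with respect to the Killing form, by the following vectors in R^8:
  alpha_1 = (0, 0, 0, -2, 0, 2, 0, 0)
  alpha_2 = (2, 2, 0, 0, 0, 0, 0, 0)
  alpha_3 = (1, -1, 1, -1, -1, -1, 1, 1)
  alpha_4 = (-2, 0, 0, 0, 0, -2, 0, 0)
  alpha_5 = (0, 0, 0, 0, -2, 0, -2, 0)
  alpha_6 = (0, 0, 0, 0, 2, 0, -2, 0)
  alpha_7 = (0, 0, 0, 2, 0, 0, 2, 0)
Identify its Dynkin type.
type E_7

Compute the Cartan integers a_ij = 2(alpha_i, alpha_j)/(alpha_j, alpha_j); the resulting 7x7 Cartan matrix is
[[2, 0, 0, -1, 0, 0, -1], [0, 2, 0, -1, 0, 0, 0], [0, 0, 2, 0, 0, -1, 0], [-1, -1, 0, 2, 0, 0, 0], [0, 0, 0, 0, 2, 0, -1], [0, 0, -1, 0, 0, 2, -1], [-1, 0, 0, 0, -1, -1, 2]].
All simple roots have the same length, so the diagram is simply laced. The associated Dynkin diagram is a chain of 6 nodes with one extra node attached to the third node from one end (E_7), so the type is E_7.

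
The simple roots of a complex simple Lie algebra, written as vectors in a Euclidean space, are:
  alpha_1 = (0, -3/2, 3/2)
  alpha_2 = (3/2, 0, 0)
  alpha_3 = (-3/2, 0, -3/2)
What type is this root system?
B_3

Compute the Cartan integers a_ij = 2(alpha_i, alpha_j)/(alpha_j, alpha_j); the resulting 3x3 Cartan matrix is
[[2, 0, -1], [0, 2, -1], [-1, -2, 2]].
The roots have two lengths (squared-length ratio 2:1); the short ones are alpha_{2}. The associated Dynkin diagram is a chain of 3 nodes with a double edge at one end; the terminal node there is the unique short simple root (B_3), so the type is B_3 (the algebra so(7)).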